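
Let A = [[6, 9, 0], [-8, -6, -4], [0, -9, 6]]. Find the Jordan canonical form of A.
The characteristic polynomial is det(xI - A) = x^2(x - 6), so the eigenvalues are 0 (algebraic multiplicity 2), 6 (algebraic multiplicity 1).

For λ = 0: rank(A) = 2, rank(A^2) = 1. The eigenspace has dimension 3 - 2 = 1, so there is 1 Jordan block; the rank sequence gives block sizes [2].

For λ = 6: algebraic multiplicity 1 gives one 1×1 block.

Assembling the blocks gives the Jordan form J above.

J = [[0, 1, 0], [0, 0, 0], [0, 0, 6]]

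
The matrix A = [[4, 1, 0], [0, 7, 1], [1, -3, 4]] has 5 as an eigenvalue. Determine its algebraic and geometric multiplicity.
The characteristic polynomial is (x - 5)^3, so the factor x - 5 appears with exponent 3: the algebraic multiplicity is 3.

rank(A - 5I) = 2, so the eigenspace has dimension 3 - 2 = 1: the geometric multiplicity is 1.

Since 1 < 3, A is not diagonalizable.

algebraic multiplicity 3, geometric multiplicity 1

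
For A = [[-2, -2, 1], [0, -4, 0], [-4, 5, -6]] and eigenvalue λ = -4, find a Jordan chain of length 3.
We seek v_1 ∈ ker((A + 4I)^3) \ ker((A + 4I)^2), then set v_{i+1} = (A + 4I) v_i.

One such chain is v_1 = [[1, 1, -3]]^T, v_2 = [[-3, 0, 7]]^T, v_3 = [[1, 0, -2]]^T. Check: (A + 4I) v_3 = [[0, 0, 0]]^T = 0.

v_1 = [[1, 1, -3]]^T, v_2 = [[-3, 0, 7]]^T, v_3 = [[1, 0, -2]]^T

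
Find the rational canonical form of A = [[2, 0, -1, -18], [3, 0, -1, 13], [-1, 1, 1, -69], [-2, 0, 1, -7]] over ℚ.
The invariant factors of A (the non-unit diagonal entries of the Smith normal form of xI - A over ℚ[x]) are (x^2 + 2x + 5)^2, each dividing the next. The characteristic polynomial is their product, (x^2 + 2x + 5)^2.

The rational canonical form is the block-diagonal matrix of companion matrices C(f_i):
R = [[0, 0, 0, -25], [1, 0, 0, -20], [0, 1, 0, -14], [0, 0, 1, -4]].

Note the characteristic polynomial does not split into linear factors over ℚ, so A has no Jordan form over ℚ; the rational canonical form exists over any field.

R = [[0, 0, 0, -25], [1, 0, 0, -20], [0, 1, 0, -14], [0, 0, 1, -4]]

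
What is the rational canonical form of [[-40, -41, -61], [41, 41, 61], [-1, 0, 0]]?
R = [[0, 0, 0], [1, 0, 20], [0, 1, 1]]

The invariant factors of A (the non-unit diagonal entries of the Smith normal form of xI - A over ℚ[x]) are x(x - 5)(x + 4), each dividing the next. The characteristic polynomial is their product, x(x - 5)(x + 4).

The rational canonical form is the block-diagonal matrix of companion matrices C(f_i):
R = [[0, 0, 0], [1, 0, 20], [0, 1, 1]].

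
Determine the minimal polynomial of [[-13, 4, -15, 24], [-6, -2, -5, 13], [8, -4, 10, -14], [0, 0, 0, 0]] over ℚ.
The characteristic polynomial factors as x^3(x + 5). The minimal polynomial is ∏(x - λ)^{k_λ} where k_λ is the size of the largest Jordan block at λ.

For λ = -5: rank(A + 5I) = 3, and the largest Jordan block has size 1 (the smallest k with rank((A + 5I)^k) = rank((A + 5I)^(k+1))).
For λ = 0: rank(A) = 2, and the largest Jordan block has size 2 (the smallest k with rank(A^k) = rank(A^(k+1))).

So m_A(x) = x^2(x + 5).

m_A(x) = x^2(x + 5)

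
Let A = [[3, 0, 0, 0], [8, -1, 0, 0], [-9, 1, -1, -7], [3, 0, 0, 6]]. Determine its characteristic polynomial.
χ_A(x) = (x - 6)(x - 3)(x + 1)^2

xI - A = [[x - 3, 0, 0, 0], [-8, x + 1, 0, 0], [9, -1, x + 1, 7], [-3, 0, 0, x - 6]].

Expanding det(xI - A) along the first row:
det(xI - A) = + (x - 3)·det([[x + 1, 0, 0], [-1, x + 1, 7], [0, 0, x - 6]]) - (0)·det([[-8, 0, 0], [9, x + 1, 7], [-3, 0, x - 6]]) + (0)·det([[-8, x + 1, 0], [9, -1, 7], [-3, 0, x - 6]]) - (0)·det([[-8, x + 1, 0], [9, -1, x + 1], [-3, 0, 0]]).

Evaluating gives χ_A(x) = x^4 - 7x^3 + x^2 + 27x + 18 = (x - 6)(x - 3)(x + 1)^2.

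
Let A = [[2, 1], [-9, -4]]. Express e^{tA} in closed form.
A has Jordan form J = [[-1, 1], [0, -1]] with A = PJP^{-1}, so e^{tA} = P e^{tJ} P^{-1}.

For a Jordan block J_k(λ), e^{tJ_k(λ)} = e^{λt} · (I + tN + t^2 N^2/2! + ... + t^{k-1} N^{k-1}/(k-1)!) where N is the nilpotent superdiagonal part.

Assembling the blocks and conjugating back gives the entries of e^{tA} as shown above.

e^{tA} = [[(3*t + 1)*e^{-t}, t*e^{-t}], [-9*t*e^{-t}, (1 - 3*t)*e^{-t}]]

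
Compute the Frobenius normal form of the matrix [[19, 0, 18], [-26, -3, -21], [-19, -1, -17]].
R = [[0, 0, 12], [1, 0, 8], [0, 1, -1]]

The invariant factors of A (the non-unit diagonal entries of the Smith normal form of xI - A over ℚ[x]) are (x - 3)(x + 2)^2, each dividing the next. The characteristic polynomial is their product, (x - 3)(x + 2)^2.

The rational canonical form is the block-diagonal matrix of companion matrices C(f_i):
R = [[0, 0, 12], [1, 0, 8], [0, 1, -1]].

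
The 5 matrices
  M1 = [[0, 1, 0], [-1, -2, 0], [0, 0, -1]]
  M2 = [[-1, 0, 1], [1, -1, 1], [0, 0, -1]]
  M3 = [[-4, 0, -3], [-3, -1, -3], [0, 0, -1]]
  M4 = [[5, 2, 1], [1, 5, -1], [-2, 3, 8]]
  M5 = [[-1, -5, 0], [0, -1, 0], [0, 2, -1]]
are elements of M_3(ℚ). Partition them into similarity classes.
Characteristic polynomials: χ_{M1} = (x + 1)^3, χ_{M2} = (x + 1)^3, χ_{M3} = (x + 1)^2(x + 4), χ_{M4} = (x - 6)^3, χ_{M5} = (x + 1)^3.

{M1, M5}: invariant factors x + 1, (x + 1)^2.

{M2}: invariant factors (x + 1)^3.

{M3}: invariant factors x + 1, (x + 1)(x + 4).

{M4}: invariant factors (x - 6)^3.

Matrices are similar if and only if their invariant-factor lists agree; the partition into similarity classes is {M1, M5}, {M2}, {M3}, {M4}.

4 classes: {M1, M5}, {M2}, {M3}, {M4}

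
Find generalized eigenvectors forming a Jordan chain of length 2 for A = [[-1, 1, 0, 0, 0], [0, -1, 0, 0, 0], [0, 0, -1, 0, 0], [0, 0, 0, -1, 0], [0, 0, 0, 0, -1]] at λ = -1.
We seek v_1 ∈ ker((A + I)^2) \ ker(A + I), then set v_{i+1} = (A + I) v_i.

One such chain is v_1 = [[0, 1, 2, 0, 0]]^T, v_2 = [[1, 0, 0, 0, 0]]^T. Check: (A + I) v_2 = [[0, 0, 0, 0, 0]]^T = 0.

v_1 = [[0, 1, 2, 0, 0]]^T, v_2 = [[1, 0, 0, 0, 0]]^T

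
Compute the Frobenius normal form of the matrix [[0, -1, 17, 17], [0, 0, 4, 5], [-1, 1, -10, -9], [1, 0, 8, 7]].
R = [[0, 0, 0, 15], [1, 0, 0, 11], [0, 1, 0, 2], [0, 0, 1, -3]]

The invariant factors of A (the non-unit diagonal entries of the Smith normal form of xI - A over ℚ[x]) are (x + 3)(x^3 - 2x - 5), each dividing the next. The characteristic polynomial is their product, (x + 3)(x^3 - 2x - 5).

The rational canonical form is the block-diagonal matrix of companion matrices C(f_i):
R = [[0, 0, 0, 15], [1, 0, 0, 11], [0, 1, 0, 2], [0, 0, 1, -3]].

Note the characteristic polynomial does not split into linear factors over ℚ, so A has no Jordan form over ℚ; the rational canonical form exists over any field.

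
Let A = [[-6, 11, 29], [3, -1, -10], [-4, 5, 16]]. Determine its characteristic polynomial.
χ_A(x) = (x - 3)^3

xI - A = [[x + 6, -11, -29], [-3, x + 1, 10], [4, -5, x - 16]].

Expanding det(xI - A) along the first row:
det(xI - A) = + (x + 6)·det([[x + 1, 10], [-5, x - 16]]) - (-11)·det([[-3, 10], [4, x - 16]]) + (-29)·det([[-3, x + 1], [4, -5]]).

Evaluating gives χ_A(x) = x^3 - 9x^2 + 27x - 27 = (x - 3)^3.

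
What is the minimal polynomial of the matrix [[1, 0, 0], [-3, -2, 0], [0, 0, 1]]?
The characteristic polynomial factors as (x - 1)^2(x + 2). The minimal polynomial is ∏(x - λ)^{k_λ} where k_λ is the size of the largest Jordan block at λ.

For λ = -2: rank(A + 2I) = 2, and the largest Jordan block has size 1 (the smallest k with rank((A + 2I)^k) = rank((A + 2I)^(k+1))).
For λ = 1: rank(A - I) = 1, and the largest Jordan block has size 1 (the smallest k with rank((A - I)^k) = rank((A - I)^(k+1))).

So m_A(x) = (x - 1)(x + 2).

m_A(x) = (x - 1)(x + 2)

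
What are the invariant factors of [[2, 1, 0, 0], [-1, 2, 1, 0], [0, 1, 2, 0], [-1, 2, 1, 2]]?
x - 2, (x - 2)^3

The Jordan structure of A has elementary divisors (x - 2)^3, (x - 2). Arranging the block sizes at each eigenvalue in decreasing order and taking row products gives the invariant factors.

Invariant factors (smallest first, each dividing the next): x - 2, (x - 2)^3.

Check: the last factor (x - 2)^3 is the minimal polynomial, and the product (x - 2)^4 is the characteristic polynomial.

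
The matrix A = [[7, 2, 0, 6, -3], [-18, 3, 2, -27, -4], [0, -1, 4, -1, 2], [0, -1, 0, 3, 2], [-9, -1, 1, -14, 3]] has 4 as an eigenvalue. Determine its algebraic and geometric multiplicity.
The characteristic polynomial is (x - 4)^5, so the factor x - 4 appears with exponent 5: the algebraic multiplicity is 5.

rank(A - 4I) = 3, so the eigenspace has dimension 5 - 3 = 2: the geometric multiplicity is 2.

Since 2 < 5, A is not diagonalizable.

algebraic multiplicity 5, geometric multiplicity 2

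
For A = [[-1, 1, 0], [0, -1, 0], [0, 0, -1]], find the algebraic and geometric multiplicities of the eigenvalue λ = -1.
The characteristic polynomial is (x + 1)^3, so the factor x + 1 appears with exponent 3: the algebraic multiplicity is 3.

rank(A + I) = 1, so the eigenspace has dimension 3 - 1 = 2: the geometric multiplicity is 2.

Since 2 < 3, A is not diagonalizable.

algebraic multiplicity 3, geometric multiplicity 2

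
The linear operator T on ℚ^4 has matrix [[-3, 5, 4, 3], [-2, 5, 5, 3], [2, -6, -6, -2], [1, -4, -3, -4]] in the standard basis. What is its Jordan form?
J = [[-2, 1, 0, 0], [0, -2, 1, 0], [0, 0, -2, 0], [0, 0, 0, -2]]

The characteristic polynomial is det(xI - A) = (x + 2)^4, so the eigenvalues are -2 (algebraic multiplicity 4).

For λ = -2: rank(A + 2I) = 2, rank((A + 2I)^2) = 1, rank((A + 2I)^3) = 0. The eigenspace has dimension 4 - 2 = 2, so there are 2 Jordan blocks; the rank sequence gives block sizes [3, 1].

Assembling the blocks gives the Jordan form J above.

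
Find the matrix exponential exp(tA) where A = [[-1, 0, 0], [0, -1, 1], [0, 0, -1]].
e^{tA} = [[e^{-t}, 0, 0], [0, e^{-t}, t*e^{-t}], [0, 0, e^{-t}]]

A has Jordan form J = [[-1, 1, 0], [0, -1, 0], [0, 0, -1]] with A = PJP^{-1}, so e^{tA} = P e^{tJ} P^{-1}.

For a Jordan block J_k(λ), e^{tJ_k(λ)} = e^{λt} · (I + tN + t^2 N^2/2! + ... + t^{k-1} N^{k-1}/(k-1)!) where N is the nilpotent superdiagonal part.

Assembling the blocks and conjugating back gives the entries of e^{tA} as shown above.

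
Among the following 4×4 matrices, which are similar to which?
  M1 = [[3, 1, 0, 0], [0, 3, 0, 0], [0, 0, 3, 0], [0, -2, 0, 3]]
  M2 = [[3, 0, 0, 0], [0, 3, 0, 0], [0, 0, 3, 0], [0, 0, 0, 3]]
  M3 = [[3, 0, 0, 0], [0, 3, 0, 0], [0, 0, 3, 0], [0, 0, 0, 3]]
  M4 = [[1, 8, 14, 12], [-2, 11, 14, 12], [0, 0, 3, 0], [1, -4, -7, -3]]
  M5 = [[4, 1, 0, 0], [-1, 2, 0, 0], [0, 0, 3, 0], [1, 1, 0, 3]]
Characteristic polynomials: χ_{M1} = (x - 3)^4, χ_{M2} = (x - 3)^4, χ_{M3} = (x - 3)^4, χ_{M4} = (x - 3)^4, χ_{M5} = (x - 3)^4.

{M1, M4, M5}: invariant factors x - 3, x - 3, (x - 3)^2.

{M2, M3}: invariant factors x - 3, x - 3, x - 3, x - 3.

Matrices are similar if and only if their invariant-factor lists agree; the partition into similarity classes is {M1, M4, M5}, {M2, M3}.

2 classes: {M1, M4, M5}, {M2, M3}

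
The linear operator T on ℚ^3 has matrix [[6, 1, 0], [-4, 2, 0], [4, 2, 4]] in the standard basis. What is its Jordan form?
The characteristic polynomial is det(xI - A) = (x - 4)^3, so the eigenvalues are 4 (algebraic multiplicity 3).

For λ = 4: rank(A - 4I) = 1, rank((A - 4I)^2) = 0. The eigenspace has dimension 3 - 1 = 2, so there are 2 Jordan blocks; the rank sequence gives block sizes [2, 1].

Assembling the blocks gives the Jordan form J above.

J = [[4, 1, 0], [0, 4, 0], [0, 0, 4]]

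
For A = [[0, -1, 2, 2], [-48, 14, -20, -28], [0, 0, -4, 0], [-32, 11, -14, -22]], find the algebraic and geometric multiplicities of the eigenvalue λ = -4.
algebraic multiplicity 3, geometric multiplicity 2

The characteristic polynomial is x(x + 4)^3, so the factor x + 4 appears with exponent 3: the algebraic multiplicity is 3.

rank(A + 4I) = 2, so the eigenspace has dimension 4 - 2 = 2: the geometric multiplicity is 2.

Since 2 < 3, A is not diagonalizable.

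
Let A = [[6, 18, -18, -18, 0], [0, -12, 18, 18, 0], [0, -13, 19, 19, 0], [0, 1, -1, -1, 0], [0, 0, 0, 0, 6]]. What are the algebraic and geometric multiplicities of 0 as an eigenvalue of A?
algebraic multiplicity 2, geometric multiplicity 1

The characteristic polynomial is x^2(x - 6)^3, so the factor x appears with exponent 2: the algebraic multiplicity is 2.

rank(A) = 4, so the eigenspace has dimension 5 - 4 = 1: the geometric multiplicity is 1.

Since 1 < 2, A is not diagonalizable.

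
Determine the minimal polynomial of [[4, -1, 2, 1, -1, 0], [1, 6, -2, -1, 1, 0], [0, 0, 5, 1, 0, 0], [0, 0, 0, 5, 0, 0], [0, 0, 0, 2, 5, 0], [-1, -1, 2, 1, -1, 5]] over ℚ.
The characteristic polynomial factors as (x - 5)^6. The minimal polynomial is ∏(x - λ)^{k_λ} where k_λ is the size of the largest Jordan block at λ.

For λ = 5: rank(A - 5I) = 2, and the largest Jordan block has size 2 (the smallest k with rank((A - 5I)^k) = rank((A - 5I)^(k+1))).

So m_A(x) = (x - 5)^2.

m_A(x) = (x - 5)^2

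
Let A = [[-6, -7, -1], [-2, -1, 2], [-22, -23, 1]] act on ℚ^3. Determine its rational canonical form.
R = [[0, 0, 0], [1, 0, -9], [0, 1, -6]]

The invariant factors of A (the non-unit diagonal entries of the Smith normal form of xI - A over ℚ[x]) are x(x + 3)^2, each dividing the next. The characteristic polynomial is their product, x(x + 3)^2.

The rational canonical form is the block-diagonal matrix of companion matrices C(f_i):
R = [[0, 0, 0], [1, 0, -9], [0, 1, -6]].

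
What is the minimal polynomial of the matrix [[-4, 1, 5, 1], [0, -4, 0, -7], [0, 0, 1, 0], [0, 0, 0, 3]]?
m_A(x) = (x - 3)(x - 1)(x + 4)^2

The characteristic polynomial factors as (x - 3)(x - 1)(x + 4)^2. The minimal polynomial is ∏(x - λ)^{k_λ} where k_λ is the size of the largest Jordan block at λ.

For λ = -4: rank(A + 4I) = 3, and the largest Jordan block has size 2 (the smallest k with rank((A + 4I)^k) = rank((A + 4I)^(k+1))).
For λ = 1: rank(A - I) = 3, and the largest Jordan block has size 1 (the smallest k with rank((A - I)^k) = rank((A - I)^(k+1))).
For λ = 3: rank(A - 3I) = 3, and the largest Jordan block has size 1 (the smallest k with rank((A - 3I)^k) = rank((A - 3I)^(k+1))).

So m_A(x) = (x - 3)(x - 1)(x + 4)^2.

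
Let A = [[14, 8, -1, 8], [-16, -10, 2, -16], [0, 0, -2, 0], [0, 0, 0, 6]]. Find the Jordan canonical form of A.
The characteristic polynomial is det(xI - A) = (x - 6)^2(x + 2)^2, so the eigenvalues are -2 (algebraic multiplicity 2), 6 (algebraic multiplicity 2).

For λ = -2: rank(A + 2I) = 3, rank((A + 2I)^2) = 2. The eigenspace has dimension 4 - 3 = 1, so there is 1 Jordan block; the rank sequence gives block sizes [2].

For λ = 6: rank(A - 6I) = 2. The eigenspace has dimension 4 - 2 = 2, so there are 2 Jordan blocks; the rank sequence gives block sizes [1, 1].

Assembling the blocks gives the Jordan form J above.

J = [[-2, 1, 0, 0], [0, -2, 0, 0], [0, 0, 6, 0], [0, 0, 0, 6]]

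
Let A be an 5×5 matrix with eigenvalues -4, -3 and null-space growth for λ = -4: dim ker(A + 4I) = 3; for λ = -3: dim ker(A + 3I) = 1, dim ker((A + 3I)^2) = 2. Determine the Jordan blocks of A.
Jordan blocks: (-4, 1), (-4, 1), (-4, 1), (-3, 2)

λ = -4: successive nullity increments [3] count blocks of size ≥ k; block sizes are [1, 1, 1].
λ = -3: successive nullity increments [1, 1] count blocks of size ≥ k; block sizes are [2].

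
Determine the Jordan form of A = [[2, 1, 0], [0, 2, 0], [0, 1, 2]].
J = [[2, 1, 0], [0, 2, 0], [0, 0, 2]]

The characteristic polynomial is det(xI - A) = (x - 2)^3, so the eigenvalues are 2 (algebraic multiplicity 3).

For λ = 2: rank(A - 2I) = 1, rank((A - 2I)^2) = 0. The eigenspace has dimension 3 - 1 = 2, so there are 2 Jordan blocks; the rank sequence gives block sizes [2, 1].

Assembling the blocks gives the Jordan form J above.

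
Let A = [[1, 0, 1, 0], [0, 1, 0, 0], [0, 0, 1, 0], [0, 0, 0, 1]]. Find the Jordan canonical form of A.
J = [[1, 1, 0, 0], [0, 1, 0, 0], [0, 0, 1, 0], [0, 0, 0, 1]]

The characteristic polynomial is det(xI - A) = (x - 1)^4, so the eigenvalues are 1 (algebraic multiplicity 4).

For λ = 1: rank(A - I) = 1, rank((A - I)^2) = 0. The eigenspace has dimension 4 - 1 = 3, so there are 3 Jordan blocks; the rank sequence gives block sizes [2, 1, 1].

Assembling the blocks gives the Jordan form J above.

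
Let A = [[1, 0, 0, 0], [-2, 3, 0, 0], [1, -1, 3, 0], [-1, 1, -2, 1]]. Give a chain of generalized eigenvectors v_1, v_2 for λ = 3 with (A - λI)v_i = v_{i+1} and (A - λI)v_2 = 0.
We seek v_1 ∈ ker((A - 3I)^2) \ ker(A - 3I), then set v_{i+1} = (A - 3I) v_i.

One such chain is v_1 = [[0, -1, 0, 0]]^T, v_2 = [[0, 0, 1, -1]]^T. Check: (A - 3I) v_2 = [[0, 0, 0, 0]]^T = 0.

v_1 = [[0, -1, 0, 0]]^T, v_2 = [[0, 0, 1, -1]]^T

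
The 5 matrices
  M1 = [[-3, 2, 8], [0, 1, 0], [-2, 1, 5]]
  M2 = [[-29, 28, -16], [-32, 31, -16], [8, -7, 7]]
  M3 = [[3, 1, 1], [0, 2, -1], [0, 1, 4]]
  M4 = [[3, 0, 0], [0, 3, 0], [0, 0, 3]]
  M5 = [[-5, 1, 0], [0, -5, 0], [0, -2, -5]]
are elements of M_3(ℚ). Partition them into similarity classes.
4 classes: {M1}, {M2, M3}, {M4}, {M5}

Characteristic polynomials: χ_{M1} = (x - 1)^3, χ_{M2} = (x - 3)^3, χ_{M3} = (x - 3)^3, χ_{M4} = (x - 3)^3, χ_{M5} = (x + 5)^3.

{M1}: invariant factors x - 1, (x - 1)^2.

{M2, M3}: invariant factors x - 3, (x - 3)^2.

{M4}: invariant factors x - 3, x - 3, x - 3.

{M5}: invariant factors x + 5, (x + 5)^2.

Matrices are similar if and only if their invariant-factor lists agree; the partition into similarity classes is {M1}, {M2, M3}, {M4}, {M5}.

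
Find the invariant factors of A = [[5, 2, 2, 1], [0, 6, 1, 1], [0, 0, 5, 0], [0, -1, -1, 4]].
The Jordan structure of A has elementary divisors (x - 5)^3, (x - 5). Arranging the block sizes at each eigenvalue in decreasing order and taking row products gives the invariant factors.

Invariant factors (smallest first, each dividing the next): x - 5, (x - 5)^3.

Check: the last factor (x - 5)^3 is the minimal polynomial, and the product (x - 5)^4 is the characteristic polynomial.

x - 5, (x - 5)^3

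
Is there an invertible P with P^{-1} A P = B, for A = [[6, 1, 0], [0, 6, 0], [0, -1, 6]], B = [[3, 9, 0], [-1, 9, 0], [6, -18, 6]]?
Two matrices over a field are similar if and only if they have the same invariant factors.

Both A and B have characteristic polynomial (x - 6)^3 and minimal polynomial (x - 6)^2. Computing further, both have invariant factors x - 6, (x - 6)^2. Hence A and B are similar.

Yes.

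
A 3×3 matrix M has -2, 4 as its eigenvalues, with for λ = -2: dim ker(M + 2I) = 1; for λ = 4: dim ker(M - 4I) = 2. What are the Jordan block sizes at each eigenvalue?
Jordan blocks: (-2, 1), (4, 1), (4, 1)

λ = -2: successive nullity increments [1] count blocks of size ≥ k; block sizes are [1].
λ = 4: successive nullity increments [2] count blocks of size ≥ k; block sizes are [1, 1].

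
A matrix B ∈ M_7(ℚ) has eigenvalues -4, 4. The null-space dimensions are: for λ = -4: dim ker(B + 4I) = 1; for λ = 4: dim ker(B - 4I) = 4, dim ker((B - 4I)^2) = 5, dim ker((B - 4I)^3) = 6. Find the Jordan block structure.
Jordan blocks: (-4, 1), (4, 3), (4, 1), (4, 1), (4, 1)

λ = -4: successive nullity increments [1] count blocks of size ≥ k; block sizes are [1].
λ = 4: successive nullity increments [4, 1, 1] count blocks of size ≥ k; block sizes are [3, 1, 1, 1].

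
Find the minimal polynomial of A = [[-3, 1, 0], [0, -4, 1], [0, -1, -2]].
The characteristic polynomial factors as (x + 3)^3. The minimal polynomial is ∏(x - λ)^{k_λ} where k_λ is the size of the largest Jordan block at λ.

For λ = -3: rank(A + 3I) = 2, and the largest Jordan block has size 3 (the smallest k with rank((A + 3I)^k) = rank((A + 3I)^(k+1))).

So m_A(x) = (x + 3)^3.

m_A(x) = (x + 3)^3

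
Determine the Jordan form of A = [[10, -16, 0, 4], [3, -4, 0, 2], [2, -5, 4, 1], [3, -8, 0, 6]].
The characteristic polynomial is det(xI - A) = (x - 4)^4, so the eigenvalues are 4 (algebraic multiplicity 4).

For λ = 4: rank(A - 4I) = 2, rank((A - 4I)^2) = 0. The eigenspace has dimension 4 - 2 = 2, so there are 2 Jordan blocks; the rank sequence gives block sizes [2, 2].

Assembling the blocks gives the Jordan form J above.

J = [[4, 1, 0, 0], [0, 4, 0, 0], [0, 0, 4, 1], [0, 0, 0, 4]]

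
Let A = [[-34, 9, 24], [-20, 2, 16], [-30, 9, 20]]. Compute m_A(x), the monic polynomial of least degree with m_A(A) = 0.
m_A(x) = (x + 4)^2

The characteristic polynomial factors as (x + 4)^3. The minimal polynomial is ∏(x - λ)^{k_λ} where k_λ is the size of the largest Jordan block at λ.

For λ = -4: rank(A + 4I) = 1, and the largest Jordan block has size 2 (the smallest k with rank((A + 4I)^k) = rank((A + 4I)^(k+1))).

So m_A(x) = (x + 4)^2.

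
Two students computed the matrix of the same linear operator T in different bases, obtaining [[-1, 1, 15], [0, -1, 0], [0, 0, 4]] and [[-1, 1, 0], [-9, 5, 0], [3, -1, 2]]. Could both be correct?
trace(A) = 2 but trace(B) = 6. The trace is a similarity invariant, so A and B are not similar.

No.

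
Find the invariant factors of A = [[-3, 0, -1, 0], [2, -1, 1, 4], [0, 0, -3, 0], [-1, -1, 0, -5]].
(x + 3)^2, (x + 3)^2

The Jordan structure of A has elementary divisors (x + 3)^2, (x + 3)^2. Arranging the block sizes at each eigenvalue in decreasing order and taking row products gives the invariant factors.

Invariant factors (smallest first, each dividing the next): (x + 3)^2, (x + 3)^2.

Check: the last factor (x + 3)^2 is the minimal polynomial, and the product (x + 3)^4 is the characteristic polynomial.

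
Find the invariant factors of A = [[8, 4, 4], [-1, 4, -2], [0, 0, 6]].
x - 6, (x - 6)^2

The Jordan structure of A has elementary divisors (x - 6)^2, (x - 6). Arranging the block sizes at each eigenvalue in decreasing order and taking row products gives the invariant factors.

Invariant factors (smallest first, each dividing the next): x - 6, (x - 6)^2.

Check: the last factor (x - 6)^2 is the minimal polynomial, and the product (x - 6)^3 is the characteristic polynomial.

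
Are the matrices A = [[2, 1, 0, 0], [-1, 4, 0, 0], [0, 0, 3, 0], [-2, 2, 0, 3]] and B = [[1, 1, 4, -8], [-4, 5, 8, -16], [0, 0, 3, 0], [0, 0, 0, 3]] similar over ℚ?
Yes.

Two matrices over a field are similar if and only if they have the same invariant factors.

Both A and B have characteristic polynomial (x - 3)^4 and minimal polynomial (x - 3)^2. Computing further, both have invariant factors x - 3, x - 3, (x - 3)^2. Hence A and B are similar.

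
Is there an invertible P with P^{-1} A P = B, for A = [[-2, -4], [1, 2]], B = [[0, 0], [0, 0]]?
No.

Both have characteristic polynomial x^2, but the minimal polynomial of A is x^2 while the minimal polynomial of B is x. The minimal polynomial is a similarity invariant, so A and B are not similar.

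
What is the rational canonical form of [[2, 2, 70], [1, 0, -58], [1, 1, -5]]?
The invariant factors of A (the non-unit diagonal entries of the Smith normal form of xI - A over ℚ[x]) are (x - 5)(x + 4)^2, each dividing the next. The characteristic polynomial is their product, (x - 5)(x + 4)^2.

The rational canonical form is the block-diagonal matrix of companion matrices C(f_i):
R = [[0, 0, 80], [1, 0, 24], [0, 1, -3]].

R = [[0, 0, 80], [1, 0, 24], [0, 1, -3]]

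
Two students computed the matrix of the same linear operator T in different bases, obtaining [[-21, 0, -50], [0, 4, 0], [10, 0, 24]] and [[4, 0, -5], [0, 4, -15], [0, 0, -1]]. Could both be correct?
Yes.

Two matrices over a field are similar if and only if they have the same invariant factors.

Both A and B have characteristic polynomial (x - 4)^2(x + 1) and minimal polynomial (x - 4)(x + 1). Computing further, both have invariant factors x - 4, (x - 4)(x + 1). Hence A and B are similar.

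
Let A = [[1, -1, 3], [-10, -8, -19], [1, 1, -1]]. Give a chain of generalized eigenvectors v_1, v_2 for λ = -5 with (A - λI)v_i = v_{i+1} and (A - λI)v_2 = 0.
We seek v_1 ∈ ker((A + 5I)^2) \ ker(A + 5I), then set v_{i+1} = (A + 5I) v_i.

One such chain is v_1 = [[0, 1, 0]]^T, v_2 = [[-1, -3, 1]]^T. Check: (A + 5I) v_2 = [[0, 0, 0]]^T = 0.

v_1 = [[0, 1, 0]]^T, v_2 = [[-1, -3, 1]]^T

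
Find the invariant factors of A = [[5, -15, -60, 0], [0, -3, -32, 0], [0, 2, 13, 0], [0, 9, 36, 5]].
x - 5, x - 5, (x - 5)^2

The Jordan structure of A has elementary divisors (x - 5)^2, (x - 5), (x - 5). Arranging the block sizes at each eigenvalue in decreasing order and taking row products gives the invariant factors.

Invariant factors (smallest first, each dividing the next): x - 5, x - 5, (x - 5)^2.

Check: the last factor (x - 5)^2 is the minimal polynomial, and the product (x - 5)^4 is the characteristic polynomial.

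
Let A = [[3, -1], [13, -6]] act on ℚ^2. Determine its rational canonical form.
The invariant factors of A (the non-unit diagonal entries of the Smith normal form of xI - A over ℚ[x]) are x^2 + 3x - 5, each dividing the next. The characteristic polynomial is their product, x^2 + 3x - 5.

The rational canonical form is the block-diagonal matrix of companion matrices C(f_i):
R = [[0, 5], [1, -3]].

Note the characteristic polynomial does not split into linear factors over ℚ, so A has no Jordan form over ℚ; the rational canonical form exists over any field.

R = [[0, 5], [1, -3]]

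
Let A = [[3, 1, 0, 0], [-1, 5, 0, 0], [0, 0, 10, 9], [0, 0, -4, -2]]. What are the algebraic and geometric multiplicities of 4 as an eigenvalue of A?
The characteristic polynomial is (x - 4)^4, so the factor x - 4 appears with exponent 4: the algebraic multiplicity is 4.

rank(A - 4I) = 2, so the eigenspace has dimension 4 - 2 = 2: the geometric multiplicity is 2.

Since 2 < 4, A is not diagonalizable.

algebraic multiplicity 4, geometric multiplicity 2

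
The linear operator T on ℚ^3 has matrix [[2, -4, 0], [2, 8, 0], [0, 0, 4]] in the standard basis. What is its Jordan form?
J = [[4, 0, 0], [0, 4, 0], [0, 0, 6]]

The characteristic polynomial is det(xI - A) = (x - 6)(x - 4)^2, so the eigenvalues are 4 (algebraic multiplicity 2), 6 (algebraic multiplicity 1).

For λ = 4: rank(A - 4I) = 1. The eigenspace has dimension 3 - 1 = 2, so there are 2 Jordan blocks; the rank sequence gives block sizes [1, 1].

For λ = 6: algebraic multiplicity 1 gives one 1×1 block.

Assembling the blocks gives the Jordan form J above.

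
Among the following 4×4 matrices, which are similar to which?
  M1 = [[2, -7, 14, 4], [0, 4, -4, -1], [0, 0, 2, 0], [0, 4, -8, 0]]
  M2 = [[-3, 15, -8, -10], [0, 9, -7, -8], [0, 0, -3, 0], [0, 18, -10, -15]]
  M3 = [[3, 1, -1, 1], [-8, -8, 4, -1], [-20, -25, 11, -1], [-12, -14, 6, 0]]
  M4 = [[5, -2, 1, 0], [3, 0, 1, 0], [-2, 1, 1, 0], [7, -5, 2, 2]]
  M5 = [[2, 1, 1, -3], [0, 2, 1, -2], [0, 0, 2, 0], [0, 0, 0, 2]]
Characteristic polynomials: χ_{M1} = (x - 2)^4, χ_{M2} = (x + 3)^4, χ_{M3} = (x - 2)^2(x - 1)^2, χ_{M4} = (x - 2)^4, χ_{M5} = (x - 2)^4.

{M1, M4, M5}: invariant factors x - 2, (x - 2)^3.

{M2}: invariant factors x + 3, (x + 3)^3.

{M3}: invariant factors (x - 2)^2(x - 1)^2.

Matrices are similar if and only if their invariant-factor lists agree; the partition into similarity classes is {M1, M4, M5}, {M2}, {M3}.

3 classes: {M1, M4, M5}, {M2}, {M3}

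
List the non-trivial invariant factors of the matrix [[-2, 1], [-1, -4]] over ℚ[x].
The Jordan structure of A has elementary divisors (x + 3)^2. Arranging the block sizes at each eigenvalue in decreasing order and taking row products gives the invariant factors.

Invariant factors (smallest first, each dividing the next): (x + 3)^2.

Check: the last factor (x + 3)^2 is the minimal polynomial, and the product (x + 3)^2 is the characteristic polynomial.

(x + 3)^2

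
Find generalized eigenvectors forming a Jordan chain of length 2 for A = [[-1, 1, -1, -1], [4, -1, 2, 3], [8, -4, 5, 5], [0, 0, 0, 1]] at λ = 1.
We seek v_1 ∈ ker((A - I)^2) \ ker(A - I), then set v_{i+1} = (A - I) v_i.

One such chain is v_1 = [[1, 1, -2, 0]]^T, v_2 = [[1, -2, -4, 0]]^T. Check: (A - I) v_2 = [[0, 0, 0, 0]]^T = 0.

v_1 = [[1, 1, -2, 0]]^T, v_2 = [[1, -2, -4, 0]]^T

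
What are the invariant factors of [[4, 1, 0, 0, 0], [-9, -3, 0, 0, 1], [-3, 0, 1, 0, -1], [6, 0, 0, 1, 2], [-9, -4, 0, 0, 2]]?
x - 1, x - 1, (x - 1)^3

The Jordan structure of A has elementary divisors (x - 1)^3, (x - 1), (x - 1). Arranging the block sizes at each eigenvalue in decreasing order and taking row products gives the invariant factors.

Invariant factors (smallest first, each dividing the next): x - 1, x - 1, (x - 1)^3.

Check: the last factor (x - 1)^3 is the minimal polynomial, and the product (x - 1)^5 is the characteristic polynomial.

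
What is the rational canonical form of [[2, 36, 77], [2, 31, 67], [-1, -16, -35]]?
The invariant factors of A (the non-unit diagonal entries of the Smith normal form of xI - A over ℚ[x]) are (x + 5)(x^2 - 3x - 1), each dividing the next. The characteristic polynomial is their product, (x + 5)(x^2 - 3x - 1).

The rational canonical form is the block-diagonal matrix of companion matrices C(f_i):
R = [[0, 0, 5], [1, 0, 16], [0, 1, -2]].

Note the characteristic polynomial does not split into linear factors over ℚ, so A has no Jordan form over ℚ; the rational canonical form exists over any field.

R = [[0, 0, 5], [1, 0, 16], [0, 1, -2]]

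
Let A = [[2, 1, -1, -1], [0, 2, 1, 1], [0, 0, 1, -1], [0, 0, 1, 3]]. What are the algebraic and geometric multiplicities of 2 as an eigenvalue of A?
The characteristic polynomial is (x - 2)^4, so the factor x - 2 appears with exponent 4: the algebraic multiplicity is 4.

rank(A - 2I) = 2, so the eigenspace has dimension 4 - 2 = 2: the geometric multiplicity is 2.

Since 2 < 4, A is not diagonalizable.

algebraic multiplicity 4, geometric multiplicity 2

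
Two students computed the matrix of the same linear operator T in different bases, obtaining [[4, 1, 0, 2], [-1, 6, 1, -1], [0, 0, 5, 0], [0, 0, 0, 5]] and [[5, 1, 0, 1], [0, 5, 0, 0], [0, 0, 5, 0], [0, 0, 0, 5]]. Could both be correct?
No.

Both have characteristic polynomial (x - 5)^4, but the minimal polynomial of A is (x - 5)^3 while the minimal polynomial of B is (x - 5)^2. The minimal polynomial is a similarity invariant, so A and B are not similar.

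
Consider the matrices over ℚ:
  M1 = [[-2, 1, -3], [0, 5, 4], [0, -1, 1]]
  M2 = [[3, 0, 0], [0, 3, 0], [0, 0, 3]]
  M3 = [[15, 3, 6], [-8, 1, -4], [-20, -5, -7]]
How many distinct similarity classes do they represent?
Characteristic polynomials: χ_{M1} = (x - 3)^2(x + 2), χ_{M2} = (x - 3)^3, χ_{M3} = (x - 3)^3.

{M1}: invariant factors (x - 3)^2(x + 2).

{M2}: invariant factors x - 3, x - 3, x - 3.

{M3}: invariant factors x - 3, (x - 3)^2.

Matrices are similar if and only if their invariant-factor lists agree; the partition into similarity classes is {M1}, {M2}, {M3}.

3 classes: {M1}, {M2}, {M3}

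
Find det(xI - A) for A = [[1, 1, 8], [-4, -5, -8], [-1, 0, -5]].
xI - A = [[x - 1, -1, -8], [4, x + 5, 8], [1, 0, x + 5]].

Expanding det(xI - A) along the first row:
det(xI - A) = + (x - 1)·det([[x + 5, 8], [0, x + 5]]) - (-1)·det([[4, 8], [1, x + 5]]) + (-8)·det([[4, x + 5], [1, 0]]).

Evaluating gives χ_A(x) = x^3 + 9x^2 + 27x + 27 = (x + 3)^3.

χ_A(x) = (x + 3)^3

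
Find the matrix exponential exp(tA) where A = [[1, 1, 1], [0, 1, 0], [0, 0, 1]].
A has Jordan form J = [[1, 1, 0], [0, 1, 0], [0, 0, 1]] with A = PJP^{-1}, so e^{tA} = P e^{tJ} P^{-1}.

For a Jordan block J_k(λ), e^{tJ_k(λ)} = e^{λt} · (I + tN + t^2 N^2/2! + ... + t^{k-1} N^{k-1}/(k-1)!) where N is the nilpotent superdiagonal part.

Assembling the blocks and conjugating back gives the entries of e^{tA} as shown above.

e^{tA} = [[e^{t}, t*e^{t}, t*e^{t}], [0, e^{t}, 0], [0, 0, e^{t}]]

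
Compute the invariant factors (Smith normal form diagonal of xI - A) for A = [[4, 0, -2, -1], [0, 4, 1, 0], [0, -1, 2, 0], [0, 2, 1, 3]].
The Jordan structure of A has elementary divisors (x - 3)^3, (x - 4). Arranging the block sizes at each eigenvalue in decreasing order and taking row products gives the invariant factors.

Invariant factors (smallest first, each dividing the next): (x - 4)(x - 3)^3.

Check: the last factor (x - 4)(x - 3)^3 is the minimal polynomial, and the product (x - 4)(x - 3)^3 is the characteristic polynomial.

(x - 4)(x - 3)^3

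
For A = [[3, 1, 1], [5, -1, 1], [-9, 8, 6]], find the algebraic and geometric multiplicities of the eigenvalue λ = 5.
algebraic multiplicity 2, geometric multiplicity 1

The characteristic polynomial is (x - 5)^2(x + 2), so the factor x - 5 appears with exponent 2: the algebraic multiplicity is 2.

rank(A - 5I) = 2, so the eigenspace has dimension 3 - 2 = 1: the geometric multiplicity is 1.

Since 1 < 2, A is not diagonalizable.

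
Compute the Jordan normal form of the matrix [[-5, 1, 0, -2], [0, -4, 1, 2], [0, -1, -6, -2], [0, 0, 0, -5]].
J = [[-5, 1, 0, 0], [0, -5, 1, 0], [0, 0, -5, 0], [0, 0, 0, -5]]

The characteristic polynomial is det(xI - A) = (x + 5)^4, so the eigenvalues are -5 (algebraic multiplicity 4).

For λ = -5: rank(A + 5I) = 2, rank((A + 5I)^2) = 1, rank((A + 5I)^3) = 0. The eigenspace has dimension 4 - 2 = 2, so there are 2 Jordan blocks; the rank sequence gives block sizes [3, 1].

Assembling the blocks gives the Jordan form J above.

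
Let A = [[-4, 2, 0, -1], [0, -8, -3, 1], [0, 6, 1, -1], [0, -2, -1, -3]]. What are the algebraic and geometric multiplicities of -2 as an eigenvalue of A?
algebraic multiplicity 1, geometric multiplicity 1

The characteristic polynomial is (x + 2)(x + 4)^3, so the factor x + 2 appears with exponent 1: the algebraic multiplicity is 1.

rank(A + 2I) = 3, so the eigenspace has dimension 4 - 3 = 1: the geometric multiplicity is 1.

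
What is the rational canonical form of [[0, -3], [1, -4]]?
R = [[0, -3], [1, -4]]

The invariant factors of A (the non-unit diagonal entries of the Smith normal form of xI - A over ℚ[x]) are (x + 1)(x + 3), each dividing the next. The characteristic polynomial is their product, (x + 1)(x + 3).

The rational canonical form is the block-diagonal matrix of companion matrices C(f_i):
R = [[0, -3], [1, -4]].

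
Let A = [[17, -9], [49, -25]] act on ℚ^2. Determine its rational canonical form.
R = [[0, -16], [1, -8]]

The invariant factors of A (the non-unit diagonal entries of the Smith normal form of xI - A over ℚ[x]) are (x + 4)^2, each dividing the next. The characteristic polynomial is their product, (x + 4)^2.

The rational canonical form is the block-diagonal matrix of companion matrices C(f_i):
R = [[0, -16], [1, -8]].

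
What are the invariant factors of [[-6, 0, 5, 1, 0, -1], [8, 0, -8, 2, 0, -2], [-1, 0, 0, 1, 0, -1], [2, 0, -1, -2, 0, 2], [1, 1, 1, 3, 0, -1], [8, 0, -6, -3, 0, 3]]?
x^2, x^3(x + 5)

The Jordan structure of A has elementary divisors (x + 5), x^3, x^2. Arranging the block sizes at each eigenvalue in decreasing order and taking row products gives the invariant factors.

Invariant factors (smallest first, each dividing the next): x^2, x^3(x + 5).

Check: the last factor x^3(x + 5) is the minimal polynomial, and the product x^5(x + 5) is the characteristic polynomial.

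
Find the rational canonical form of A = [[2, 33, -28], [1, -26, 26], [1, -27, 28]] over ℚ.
R = [[0, 0, -90], [1, 0, 27], [0, 1, 4]]

The invariant factors of A (the non-unit diagonal entries of the Smith normal form of xI - A over ℚ[x]) are (x - 6)(x - 3)(x + 5), each dividing the next. The characteristic polynomial is their product, (x - 6)(x - 3)(x + 5).

The rational canonical form is the block-diagonal matrix of companion matrices C(f_i):
R = [[0, 0, -90], [1, 0, 27], [0, 1, 4]].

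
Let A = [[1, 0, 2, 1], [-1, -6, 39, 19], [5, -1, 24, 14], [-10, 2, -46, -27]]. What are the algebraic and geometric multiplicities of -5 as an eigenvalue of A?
algebraic multiplicity 2, geometric multiplicity 1

The characteristic polynomial is (x - 1)^2(x + 5)^2, so the factor x + 5 appears with exponent 2: the algebraic multiplicity is 2.

rank(A + 5I) = 3, so the eigenspace has dimension 4 - 3 = 1: the geometric multiplicity is 1.

Since 1 < 2, A is not diagonalizable.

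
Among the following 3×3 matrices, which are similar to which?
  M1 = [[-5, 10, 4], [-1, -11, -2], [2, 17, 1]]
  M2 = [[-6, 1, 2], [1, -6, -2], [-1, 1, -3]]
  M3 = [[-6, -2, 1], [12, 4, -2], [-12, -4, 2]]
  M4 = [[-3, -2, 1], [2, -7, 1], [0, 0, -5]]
3 classes: {M1}, {M2, M4}, {M3}

Characteristic polynomials: χ_{M1} = (x + 5)^3, χ_{M2} = (x + 5)^3, χ_{M3} = x^3, χ_{M4} = (x + 5)^3.

{M1}: invariant factors (x + 5)^3.

{M2, M4}: invariant factors x + 5, (x + 5)^2.

{M3}: invariant factors x, x^2.

Matrices are similar if and only if their invariant-factor lists agree; the partition into similarity classes is {M1}, {M2, M4}, {M3}.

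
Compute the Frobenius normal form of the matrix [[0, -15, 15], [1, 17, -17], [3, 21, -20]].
The invariant factors of A (the non-unit diagonal entries of the Smith normal form of xI - A over ℚ[x]) are (x - 3)(x + 1)(x + 5), each dividing the next. The characteristic polynomial is their product, (x - 3)(x + 1)(x + 5).

The rational canonical form is the block-diagonal matrix of companion matrices C(f_i):
R = [[0, 0, 15], [1, 0, 13], [0, 1, -3]].

R = [[0, 0, 15], [1, 0, 13], [0, 1, -3]]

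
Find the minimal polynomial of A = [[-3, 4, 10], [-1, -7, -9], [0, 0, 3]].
m_A(x) = (x - 3)(x + 5)^2

The characteristic polynomial factors as (x - 3)(x + 5)^2. The minimal polynomial is ∏(x - λ)^{k_λ} where k_λ is the size of the largest Jordan block at λ.

For λ = -5: rank(A + 5I) = 2, and the largest Jordan block has size 2 (the smallest k with rank((A + 5I)^k) = rank((A + 5I)^(k+1))).
For λ = 3: rank(A - 3I) = 2, and the largest Jordan block has size 1 (the smallest k with rank((A - 3I)^k) = rank((A - 3I)^(k+1))).

So m_A(x) = (x - 3)(x + 5)^2.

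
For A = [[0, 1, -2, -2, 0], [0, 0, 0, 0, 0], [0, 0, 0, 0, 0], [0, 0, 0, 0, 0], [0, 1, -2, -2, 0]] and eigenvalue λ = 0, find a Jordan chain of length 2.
We seek v_1 ∈ ker(A^2) \ ker(A), then set v_{i+1} = A v_i.

One such chain is v_1 = [[0, 1, -3, 3, 0]]^T, v_2 = [[1, 0, 0, 0, 1]]^T. Check: A v_2 = [[0, 0, 0, 0, 0]]^T = 0.

v_1 = [[0, 1, -3, 3, 0]]^T, v_2 = [[1, 0, 0, 0, 1]]^T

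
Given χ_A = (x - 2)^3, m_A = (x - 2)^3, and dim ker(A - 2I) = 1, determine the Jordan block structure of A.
Jordan blocks: (2, 3)

λ = 2: algebraic multiplicity 3 (exponent in χ_A), largest block size 3 (exponent in m_A), 1 block (geometric multiplicity). This forces block sizes [3].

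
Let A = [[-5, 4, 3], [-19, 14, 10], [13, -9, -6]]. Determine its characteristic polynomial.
xI - A = [[x + 5, -4, -3], [19, x - 14, -10], [-13, 9, x + 6]].

Expanding det(xI - A) along the first row:
det(xI - A) = + (x + 5)·det([[x - 14, -10], [9, x + 6]]) - (-4)·det([[19, -10], [-13, x + 6]]) + (-3)·det([[19, x - 14], [-13, 9]]).

Evaluating gives χ_A(x) = x^3 - 3x^2 + 3x - 1 = (x - 1)^3.

χ_A(x) = (x - 1)^3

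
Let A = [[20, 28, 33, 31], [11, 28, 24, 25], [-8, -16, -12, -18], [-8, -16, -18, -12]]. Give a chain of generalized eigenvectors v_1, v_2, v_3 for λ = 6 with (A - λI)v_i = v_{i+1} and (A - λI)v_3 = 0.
v_1 = [[-2, 0, 1, 0]]^T, v_2 = [[5, 2, -2, -2]]^T, v_3 = [[-2, 1, 0, 0]]^T

We seek v_1 ∈ ker((A - 6I)^3) \ ker((A - 6I)^2), then set v_{i+1} = (A - 6I) v_i.

One such chain is v_1 = [[-2, 0, 1, 0]]^T, v_2 = [[5, 2, -2, -2]]^T, v_3 = [[-2, 1, 0, 0]]^T. Check: (A - 6I) v_3 = [[0, 0, 0, 0]]^T = 0.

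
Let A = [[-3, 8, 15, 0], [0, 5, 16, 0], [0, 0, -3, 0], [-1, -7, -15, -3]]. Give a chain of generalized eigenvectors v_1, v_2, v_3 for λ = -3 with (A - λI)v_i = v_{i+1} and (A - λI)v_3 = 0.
v_1 = [[-2, -2, 1, 4]]^T, v_2 = [[-1, 0, 0, 1]]^T, v_3 = [[0, 0, 0, 1]]^T

We seek v_1 ∈ ker((A + 3I)^3) \ ker((A + 3I)^2), then set v_{i+1} = (A + 3I) v_i.

One such chain is v_1 = [[-2, -2, 1, 4]]^T, v_2 = [[-1, 0, 0, 1]]^T, v_3 = [[0, 0, 0, 1]]^T. Check: (A + 3I) v_3 = [[0, 0, 0, 0]]^T = 0.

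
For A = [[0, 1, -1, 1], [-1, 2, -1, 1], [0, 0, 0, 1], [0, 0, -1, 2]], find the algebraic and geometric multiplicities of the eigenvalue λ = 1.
The characteristic polynomial is (x - 1)^4, so the factor x - 1 appears with exponent 4: the algebraic multiplicity is 4.

rank(A - I) = 2, so the eigenspace has dimension 4 - 2 = 2: the geometric multiplicity is 2.

Since 2 < 4, A is not diagonalizable.

algebraic multiplicity 4, geometric multiplicity 2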